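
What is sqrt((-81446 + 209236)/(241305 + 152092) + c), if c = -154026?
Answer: 2*I*sqrt(5959299564693301)/393397 ≈ 392.46*I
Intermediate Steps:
sqrt((-81446 + 209236)/(241305 + 152092) + c) = sqrt((-81446 + 209236)/(241305 + 152092) - 154026) = sqrt(127790/393397 - 154026) = sqrt(-60593238532/393397) = 2*I*sqrt(5959299564693301)/393397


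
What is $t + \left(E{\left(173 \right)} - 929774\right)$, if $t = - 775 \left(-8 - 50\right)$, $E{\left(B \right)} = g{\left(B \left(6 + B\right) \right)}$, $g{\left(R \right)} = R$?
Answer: $-853857$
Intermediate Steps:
$E{\left(B \right)} = B \left(6 + B\right)$
$t = 44950$ ($t = \left(-775\right) \left(-58\right) = 44950$)
$t + \left(E{\left(173 \right)} - 929774\right) = 44950 - \left(929774 - 173 \left(6 + 173\right)\right) = 44950 + \left(173 \cdot 179 - 929774\right) = 44950 + \left(30967 - 929774\right) = 44950 - 898807 = -853857$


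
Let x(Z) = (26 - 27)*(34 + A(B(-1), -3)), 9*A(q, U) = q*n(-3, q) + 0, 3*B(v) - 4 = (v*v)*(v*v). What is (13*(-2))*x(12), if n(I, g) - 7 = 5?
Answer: 8476/9 ≈ 941.78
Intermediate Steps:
n(I, g) = 12 (n(I, g) = 7 + 5 = 12)
B(v) = 4/3 + v⁴/3 (B(v) = 4/3 + ((v*v)*(v*v))/3 = 4/3 + (v²*v²)/3 = 4/3 + v⁴/3)
A(q, U) = 4*q/3 (A(q, U) = (q*12 + 0)/9 = (12*q + 0)/9 = (12*q)/9 = 4*q/3)
x(Z) = -326/9 (x(Z) = (26 - 27)*(34 + 4*(4/3 + (⅓)*(-1)⁴)/3) = -(34 + 4*(4/3 + (⅓)*1)/3) = -(34 + 4*(4/3 + ⅓)/3) = -(34 + (4/3)*(5/3)) = -(34 + 20/9) = -1*326/9 = -326/9)
(13*(-2))*x(12) = (13*(-2))*(-326/9) = -26*(-326/9) = 8476/9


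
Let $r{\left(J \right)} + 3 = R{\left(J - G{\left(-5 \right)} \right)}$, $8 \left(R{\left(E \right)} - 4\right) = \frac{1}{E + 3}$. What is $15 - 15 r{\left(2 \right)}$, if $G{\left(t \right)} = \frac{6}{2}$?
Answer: $- \frac{15}{16} \approx -0.9375$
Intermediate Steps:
$G{\left(t \right)} = 3$ ($G{\left(t \right)} = 6 \cdot \frac{1}{2} = 3$)
$R{\left(E \right)} = 4 + \frac{1}{8 \left(3 + E\right)}$ ($R{\left(E \right)} = 4 + \frac{1}{8 \left(E + 3\right)} = 4 + \frac{1}{8 \left(3 + E\right)}$)
$r{\left(J \right)} = -3 + \frac{1 + 32 J}{8 J}$ ($r{\left(J \right)} = -3 + \frac{97 + 32 \left(J - 3\right)}{8 \left(3 + \left(J - 3\right)\right)} = -3 + \frac{97 + 32 \left(-3 + J\right)}{8 \left(3 + \left(-3 + J\right)\right)} = -3 + \frac{97 + \left(-96 + 32 J\right)}{8 J} = -3 + \frac{1 + 32 J}{8 J}$)
$15 - 15 r{\left(2 \right)} = 15 - 15 \frac{\frac{1}{8} + 2}{2} = 15 - 15 \cdot \frac{1}{2} \cdot \frac{17}{8} = 15 - \frac{255}{16} = - \frac{15}{16}$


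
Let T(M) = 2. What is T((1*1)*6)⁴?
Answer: 16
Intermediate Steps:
T((1*1)*6)⁴ = 2⁴ = 16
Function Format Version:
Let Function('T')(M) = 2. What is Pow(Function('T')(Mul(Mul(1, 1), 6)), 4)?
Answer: 16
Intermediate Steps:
Pow(Function('T')(Mul(Mul(1, 1), 6)), 4) = Pow(2, 4) = 16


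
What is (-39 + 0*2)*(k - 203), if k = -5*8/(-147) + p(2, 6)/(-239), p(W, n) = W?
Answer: 92595529/11711 ≈ 7906.7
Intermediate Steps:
k = 9266/35133 (k = -5*8/(-147) + 2/(-239) = -40*(-1/147) + 2*(-1/239) = 40/147 - 2/239 = 9266/35133 ≈ 0.26374)
(-39 + 0*2)*(k - 203) = (-39 + 0*2)*(9266/35133 - 203) = (-39 + 0)*(-7122733/35133) = -39*(-7122733/35133) = 92595529/11711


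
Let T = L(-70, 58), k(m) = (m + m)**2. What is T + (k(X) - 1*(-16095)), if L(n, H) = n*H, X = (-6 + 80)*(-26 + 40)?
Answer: 4305219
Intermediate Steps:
X = 1036 (X = 74*14 = 1036)
L(n, H) = H*n
k(m) = 4*m**2 (k(m) = (2*m)**2 = 4*m**2)
T = -4060 (T = 58*(-70) = -4060)
T + (k(X) - 1*(-16095)) = -4060 + (4*1036**2 - 1*(-16095)) = -4060 + (4*1073296 + 16095) = -4060 + (4293184 + 16095) = -4060 + 4309279 = 4305219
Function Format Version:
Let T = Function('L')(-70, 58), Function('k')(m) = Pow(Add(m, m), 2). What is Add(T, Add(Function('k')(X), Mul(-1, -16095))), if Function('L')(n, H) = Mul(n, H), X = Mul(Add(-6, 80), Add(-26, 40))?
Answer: 4305219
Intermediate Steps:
X = 1036 (X = Mul(74, 14) = 1036)
Function('L')(n, H) = Mul(H, n)
Function('k')(m) = Mul(4, Pow(m, 2)) (Function('k')(m) = Pow(Mul(2, m), 2) = Mul(4, Pow(m, 2)))
T = -4060 (T = Mul(58, -70) = -4060)
Add(T, Add(Function('k')(X), Mul(-1, -16095))) = Add(-4060, Add(Mul(4, Pow(1036, 2)), Mul(-1, -16095))) = Add(-4060, Add(Mul(4, 1073296), 16095)) = Add(-4060, Add(4293184, 16095)) = Add(-4060, 4309279) = 4305219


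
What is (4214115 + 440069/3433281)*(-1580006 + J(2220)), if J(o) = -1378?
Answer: -7626615153428745152/1144427 ≈ -6.6641e+12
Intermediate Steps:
(4214115 + 440069/3433281)*(-1580006 + J(2220)) = (4214115 + 440069/3433281)*(-1580006 - 1378) = (4214115 + 440069*(1/3433281))*(-1581384) = (4214115 + 440069/3433281)*(-1581384) = (14468241401384/3433281)*(-1581384) = -7626615153428745152/1144427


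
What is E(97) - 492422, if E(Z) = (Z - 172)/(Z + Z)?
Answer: -95529943/194 ≈ -4.9242e+5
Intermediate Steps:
E(Z) = (-172 + Z)/(2*Z) (E(Z) = (-172 + Z)/((2*Z)) = (-172 + Z)*(1/(2*Z)) = (-172 + Z)/(2*Z))
E(97) - 492422 = (½)*(-172 + 97)/97 - 492422 = (½)*(1/97)*(-75) - 492422 = -75/194 - 492422 = -95529943/194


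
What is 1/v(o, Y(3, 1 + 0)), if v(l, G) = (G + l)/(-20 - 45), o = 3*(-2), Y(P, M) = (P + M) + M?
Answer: 65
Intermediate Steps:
Y(P, M) = P + 2*M (Y(P, M) = (M + P) + M = P + 2*M)
o = -6
v(l, G) = -G/65 - l/65 (v(l, G) = (G + l)/(-65) = (G + l)*(-1/65) = -G/65 - l/65)
1/v(o, Y(3, 1 + 0)) = 1/(-(3 + 2*(1 + 0))/65 - 1/65*(-6)) = 1/(-(3 + 2*1)/65 + 6/65) = 1/(-(3 + 2)/65 + 6/65) = 1/(-1/65*5 + 6/65) = 1/(-1/13 + 6/65) = 1/(1/65) = 65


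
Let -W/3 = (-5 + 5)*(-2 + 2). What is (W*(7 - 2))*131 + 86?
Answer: 86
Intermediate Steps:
W = 0 (W = -3*(-5 + 5)*(-2 + 2) = -0*0 = -3*0 = 0)
(W*(7 - 2))*131 + 86 = (0*(7 - 2))*131 + 86 = (0*5)*131 + 86 = 0*131 + 86 = 0 + 86 = 86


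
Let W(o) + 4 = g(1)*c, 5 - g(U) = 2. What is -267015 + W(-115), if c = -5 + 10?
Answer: -267004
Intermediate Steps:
g(U) = 3 (g(U) = 5 - 1*2 = 5 - 2 = 3)
c = 5
W(o) = 11 (W(o) = -4 + 3*5 = -4 + 15 = 11)
-267015 + W(-115) = -267015 + 11 = -267004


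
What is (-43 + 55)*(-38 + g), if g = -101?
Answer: -1668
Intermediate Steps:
(-43 + 55)*(-38 + g) = (-43 + 55)*(-38 - 101) = 12*(-139) = -1668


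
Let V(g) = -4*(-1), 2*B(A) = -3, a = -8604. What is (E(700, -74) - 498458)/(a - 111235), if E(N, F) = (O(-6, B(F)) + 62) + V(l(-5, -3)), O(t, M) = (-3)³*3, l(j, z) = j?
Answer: 498473/119839 ≈ 4.1595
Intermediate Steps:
B(A) = -3/2 (B(A) = (½)*(-3) = -3/2)
V(g) = 4
O(t, M) = -81 (O(t, M) = -27*3 = -81)
E(N, F) = -15 (E(N, F) = (-81 + 62) + 4 = -19 + 4 = -15)
(E(700, -74) - 498458)/(a - 111235) = (-15 - 498458)/(-8604 - 111235) = -498473/(-119839) = -498473*(-1/119839) = 498473/119839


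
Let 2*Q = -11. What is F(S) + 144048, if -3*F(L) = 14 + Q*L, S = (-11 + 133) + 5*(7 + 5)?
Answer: 144377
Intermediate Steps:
Q = -11/2 (Q = (½)*(-11) = -11/2 ≈ -5.5000)
S = 182 (S = 122 + 5*12 = 122 + 60 = 182)
F(L) = -14/3 + 11*L/6 (F(L) = -(14 - 11*L/2)/3 = -14/3 + 11*L/6)
F(S) + 144048 = (-14/3 + (11/6)*182) + 144048 = (-14/3 + 1001/3) + 144048 = 329 + 144048 = 144377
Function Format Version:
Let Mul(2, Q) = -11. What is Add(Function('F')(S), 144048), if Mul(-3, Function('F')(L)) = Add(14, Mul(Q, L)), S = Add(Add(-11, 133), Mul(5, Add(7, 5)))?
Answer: 144377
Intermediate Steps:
Q = Rational(-11, 2) (Q = Mul(Rational(1, 2), -11) = Rational(-11, 2) ≈ -5.5000)
S = 182 (S = Add(122, Mul(5, 12)) = Add(122, 60) = 182)
Function('F')(L) = Add(Rational(-14, 3), Mul(Rational(11, 6), L)) (Function('F')(L) = Mul(Rational(-1, 3), Add(14, Mul(Rational(-11, 2), L))) = Add(Rational(-14, 3), Mul(Rational(11, 6), L)))
Add(Function('F')(S), 144048) = Add(Add(Rational(-14, 3), Mul(Rational(11, 6), 182)), 144048) = Add(Add(Rational(-14, 3), Rational(1001, 3)), 144048) = Add(329, 144048) = 144377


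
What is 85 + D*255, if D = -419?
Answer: -106760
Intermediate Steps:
85 + D*255 = 85 - 419*255 = 85 - 106845 = -106760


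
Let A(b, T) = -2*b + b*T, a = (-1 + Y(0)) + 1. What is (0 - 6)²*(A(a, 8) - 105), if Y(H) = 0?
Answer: -3780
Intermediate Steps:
a = 0 (a = (-1 + 0) + 1 = -1 + 1 = 0)
A(b, T) = -2*b + T*b
(0 - 6)²*(A(a, 8) - 105) = (0 - 6)²*(0*(-2 + 8) - 105) = (-6)²*(0*6 - 105) = 36*(0 - 105) = 36*(-105) = -3780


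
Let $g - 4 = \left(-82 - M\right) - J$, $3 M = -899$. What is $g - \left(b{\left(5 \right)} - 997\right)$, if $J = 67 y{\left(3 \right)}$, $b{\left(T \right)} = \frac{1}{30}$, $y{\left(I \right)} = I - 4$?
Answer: $\frac{38569}{30} \approx 1285.6$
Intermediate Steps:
$M = - \frac{899}{3}$ ($M = \frac{1}{3} \left(-899\right) = - \frac{899}{3} \approx -299.67$)
$y{\left(I \right)} = -4 + I$
$b{\left(T \right)} = \frac{1}{30}$
$J = -67$ ($J = 67 \left(-4 + 3\right) = 67 \left(-1\right) = -67$)
$g = \frac{866}{3}$ ($g = 4 - - \frac{854}{3} = 4 + \left(\left(-82 + \frac{899}{3}\right) + 67\right) = 4 + \left(\frac{653}{3} + 67\right) = 4 + \frac{854}{3} = \frac{866}{3} \approx 288.67$)
$g - \left(b{\left(5 \right)} - 997\right) = \frac{866}{3} - \left(\frac{1}{30} - 997\right) = \frac{866}{3} - - \frac{29909}{30} = \frac{866}{3} + \frac{29909}{30} = \frac{38569}{30}$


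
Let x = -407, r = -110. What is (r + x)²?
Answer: 267289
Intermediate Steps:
(r + x)² = (-110 - 407)² = (-517)² = 267289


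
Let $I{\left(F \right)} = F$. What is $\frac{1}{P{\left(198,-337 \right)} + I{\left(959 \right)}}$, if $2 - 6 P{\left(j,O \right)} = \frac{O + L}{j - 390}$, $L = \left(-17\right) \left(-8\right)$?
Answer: $\frac{384}{368317} \approx 0.0010426$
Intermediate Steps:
$L = 136$
$P{\left(j,O \right)} = \frac{1}{3} - \frac{136 + O}{6 \left(-390 + j\right)}$ ($P{\left(j,O \right)} = \frac{1}{3} - \frac{\left(O + 136\right) \frac{1}{j - 390}}{6} = \frac{1}{3} - \frac{\left(136 + O\right) \frac{1}{-390 + j}}{6} = \frac{1}{3} - \frac{\frac{1}{-390 + j} \left(136 + O\right)}{6} = \frac{1}{3} - \frac{136 + O}{6 \left(-390 + j\right)}$)
$\frac{1}{P{\left(198,-337 \right)} + I{\left(959 \right)}} = \frac{1}{\frac{-916 - -337 + 2 \cdot 198}{6 \left(-390 + 198\right)} + 959} = \frac{1}{\frac{-916 + 337 + 396}{6 \left(-192\right)} + 959} = \frac{1}{\frac{1}{6} \left(- \frac{1}{192}\right) \left(-183\right) + 959} = \frac{1}{\frac{61}{384} + 959} = \frac{1}{\frac{368317}{384}} = \frac{384}{368317}$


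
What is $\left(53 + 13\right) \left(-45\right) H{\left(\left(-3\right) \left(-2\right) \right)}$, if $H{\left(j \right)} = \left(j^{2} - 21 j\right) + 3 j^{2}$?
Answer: $-53460$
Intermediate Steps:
$H{\left(j \right)} = - 21 j + 4 j^{2}$
$\left(53 + 13\right) \left(-45\right) H{\left(\left(-3\right) \left(-2\right) \right)} = \left(53 + 13\right) \left(-45\right) \left(-3\right) \left(-2\right) \left(-21 + 4 \left(\left(-3\right) \left(-2\right)\right)\right) = 66 \left(-45\right) 6 \left(-21 + 4 \cdot 6\right) = - 2970 \cdot 6 \left(-21 + 24\right) = - 2970 \cdot 6 \cdot 3 = \left(-2970\right) 18 = -53460$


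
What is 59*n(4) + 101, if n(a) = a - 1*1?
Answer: 278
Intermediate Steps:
n(a) = -1 + a (n(a) = a - 1 = -1 + a)
59*n(4) + 101 = 59*(-1 + 4) + 101 = 59*3 + 101 = 177 + 101 = 278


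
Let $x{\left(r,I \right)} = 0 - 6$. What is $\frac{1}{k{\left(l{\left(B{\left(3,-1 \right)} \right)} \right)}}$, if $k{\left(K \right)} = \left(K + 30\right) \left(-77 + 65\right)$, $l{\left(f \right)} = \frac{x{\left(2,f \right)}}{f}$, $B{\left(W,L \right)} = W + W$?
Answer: $- \frac{1}{348} \approx -0.0028736$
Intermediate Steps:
$x{\left(r,I \right)} = -6$ ($x{\left(r,I \right)} = 0 - 6 = -6$)
$B{\left(W,L \right)} = 2 W$
$l{\left(f \right)} = - \frac{6}{f}$
$k{\left(K \right)} = -360 - 12 K$ ($k{\left(K \right)} = \left(30 + K\right) \left(-12\right) = -360 - 12 K$)
$\frac{1}{k{\left(l{\left(B{\left(3,-1 \right)} \right)} \right)}} = \frac{1}{-360 - 12 \left(- \frac{6}{2 \cdot 3}\right)} = \frac{1}{-360 - 12 \left(- \frac{6}{6}\right)} = \frac{1}{-360 - 12 \left(\left(-6\right) \frac{1}{6}\right)} = \frac{1}{-360 - -12} = \frac{1}{-360 + 12} = \frac{1}{-348} = - \frac{1}{348}$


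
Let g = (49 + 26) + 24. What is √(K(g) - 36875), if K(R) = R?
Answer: 2*I*√9194 ≈ 191.77*I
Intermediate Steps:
g = 99 (g = 75 + 24 = 99)
√(K(g) - 36875) = √(99 - 36875) = √(-36776) = 2*I*√9194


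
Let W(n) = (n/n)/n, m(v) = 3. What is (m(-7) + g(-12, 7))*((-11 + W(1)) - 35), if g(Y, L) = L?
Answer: -450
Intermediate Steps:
W(n) = 1/n
(m(-7) + g(-12, 7))*((-11 + W(1)) - 35) = (3 + 7)*((-11 + 1/1) - 35) = 10*((-11 + 1) - 35) = 10*(-10 - 35) = 10*(-45) = -450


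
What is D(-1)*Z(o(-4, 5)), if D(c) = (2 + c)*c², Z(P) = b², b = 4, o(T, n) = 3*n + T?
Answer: 16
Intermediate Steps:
o(T, n) = T + 3*n
Z(P) = 16 (Z(P) = 4² = 16)
D(c) = c²*(2 + c)
D(-1)*Z(o(-4, 5)) = ((-1)²*(2 - 1))*16 = (1*1)*16 = 1*16 = 16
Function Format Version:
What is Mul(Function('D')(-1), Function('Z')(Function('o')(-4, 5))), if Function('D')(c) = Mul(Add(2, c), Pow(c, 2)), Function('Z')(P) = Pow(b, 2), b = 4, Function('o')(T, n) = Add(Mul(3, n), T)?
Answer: 16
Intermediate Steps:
Function('o')(T, n) = Add(T, Mul(3, n))
Function('Z')(P) = 16 (Function('Z')(P) = Pow(4, 2) = 16)
Function('D')(c) = Mul(Pow(c, 2), Add(2, c))
Mul(Function('D')(-1), Function('Z')(Function('o')(-4, 5))) = Mul(Mul(Pow(-1, 2), Add(2, -1)), 16) = Mul(Mul(1, 1), 16) = Mul(1, 16) = 16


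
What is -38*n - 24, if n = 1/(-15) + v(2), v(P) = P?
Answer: -1462/15 ≈ -97.467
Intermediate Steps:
n = 29/15 (n = 1/(-15) + 2 = -1/15 + 2 = 29/15 ≈ 1.9333)
-38*n - 24 = -38*29/15 - 24 = -1102/15 - 24 = -1462/15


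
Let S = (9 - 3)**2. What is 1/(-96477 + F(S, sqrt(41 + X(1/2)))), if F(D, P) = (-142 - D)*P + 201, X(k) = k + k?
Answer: -8023/772311454 + 89*sqrt(42)/4633868724 ≈ -1.0264e-5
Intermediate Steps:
X(k) = 2*k
S = 36 (S = 6**2 = 36)
F(D, P) = 201 + P*(-142 - D) (F(D, P) = P*(-142 - D) + 201 = 201 + P*(-142 - D))
1/(-96477 + F(S, sqrt(41 + X(1/2)))) = 1/(-96477 + (201 - 142*sqrt(41 + 2/2) - 1*36*sqrt(41 + 2/2))) = 1/(-96477 + (201 - 142*sqrt(41 + 2*(1/2)) - 1*36*sqrt(41 + 2*(1/2)))) = 1/(-96477 + (201 - 142*sqrt(41 + 1) - 1*36*sqrt(41 + 1))) = 1/(-96477 + (201 - 142*sqrt(42) - 1*36*sqrt(42))) = 1/(-96477 + (201 - 142*sqrt(42) - 36*sqrt(42))) = 1/(-96477 + (201 - 178*sqrt(42))) = 1/(-96276 - 178*sqrt(42))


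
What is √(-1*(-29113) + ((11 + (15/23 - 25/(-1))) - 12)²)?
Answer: √15722266/23 ≈ 172.40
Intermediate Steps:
√(-1*(-29113) + ((11 + (15/23 - 25/(-1))) - 12)²) = √(29113 + ((11 + (15*(1/23) - 25*(-1))) - 12)²) = √(29113 + ((11 + (15/23 + 25)) - 12)²) = √(29113 + ((11 + 590/23) - 12)²) = √(29113 + (843/23 - 12)²) = √(29113 + (567/23)²) = √(29113 + 321489/529) = √(15722266/529) = √15722266/23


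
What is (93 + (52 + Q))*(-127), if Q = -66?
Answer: -10033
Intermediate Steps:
(93 + (52 + Q))*(-127) = (93 + (52 - 66))*(-127) = (93 - 14)*(-127) = 79*(-127) = -10033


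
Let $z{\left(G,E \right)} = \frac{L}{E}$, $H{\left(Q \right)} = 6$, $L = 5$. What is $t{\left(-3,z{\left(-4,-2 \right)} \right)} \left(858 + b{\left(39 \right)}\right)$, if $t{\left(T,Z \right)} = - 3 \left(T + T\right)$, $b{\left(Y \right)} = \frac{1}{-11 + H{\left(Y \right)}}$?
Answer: $\frac{77202}{5} \approx 15440.0$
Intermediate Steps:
$z{\left(G,E \right)} = \frac{5}{E}$
$b{\left(Y \right)} = - \frac{1}{5}$ ($b{\left(Y \right)} = \frac{1}{-11 + 6} = \frac{1}{-5} = - \frac{1}{5}$)
$t{\left(T,Z \right)} = - 6 T$ ($t{\left(T,Z \right)} = - 3 \cdot 2 T = - 6 T$)
$t{\left(-3,z{\left(-4,-2 \right)} \right)} \left(858 + b{\left(39 \right)}\right) = \left(-6\right) \left(-3\right) \left(858 - \frac{1}{5}\right) = 18 \cdot \frac{4289}{5} = \frac{77202}{5}$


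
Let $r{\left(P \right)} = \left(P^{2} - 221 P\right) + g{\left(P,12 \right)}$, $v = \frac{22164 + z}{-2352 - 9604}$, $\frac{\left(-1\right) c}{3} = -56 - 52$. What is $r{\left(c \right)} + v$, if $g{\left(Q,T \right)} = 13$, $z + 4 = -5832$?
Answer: $\frac{99783683}{2989} \approx 33384.0$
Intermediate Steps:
$z = -5836$ ($z = -4 - 5832 = -5836$)
$c = 324$ ($c = - 3 \left(-56 - 52\right) = \left(-3\right) \left(-108\right) = 324$)
$v = - \frac{4082}{2989}$ ($v = \frac{22164 - 5836}{-2352 - 9604} = \frac{16328}{-11956} = 16328 \left(- \frac{1}{11956}\right) = - \frac{4082}{2989} \approx -1.3657$)
$r{\left(P \right)} = 13 + P^{2} - 221 P$ ($r{\left(P \right)} = \left(P^{2} - 221 P\right) + 13 = 13 + P^{2} - 221 P$)
$r{\left(c \right)} + v = \left(13 + 324^{2} - 71604\right) - \frac{4082}{2989} = \left(13 + 104976 - 71604\right) - \frac{4082}{2989} = 33385 - \frac{4082}{2989} = \frac{99783683}{2989}$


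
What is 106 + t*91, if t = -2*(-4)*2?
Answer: 1562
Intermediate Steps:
t = 16 (t = 8*2 = 16)
106 + t*91 = 106 + 16*91 = 106 + 1456 = 1562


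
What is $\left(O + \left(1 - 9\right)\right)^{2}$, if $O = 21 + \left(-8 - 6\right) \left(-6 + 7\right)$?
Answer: $1$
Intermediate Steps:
$O = 7$ ($O = 21 - 14 = 7$)
$\left(O + \left(1 - 9\right)\right)^{2} = \left(7 + \left(1 - 9\right)\right)^{2} = \left(7 - 8\right)^{2} = \left(-1\right)^{2} = 1$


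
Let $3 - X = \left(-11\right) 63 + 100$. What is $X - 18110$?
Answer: $-17514$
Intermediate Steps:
$X = 596$ ($X = 3 - \left(\left(-11\right) 63 + 100\right) = 3 - \left(-693 + 100\right) = 3 - -593 = 3 + 593 = 596$)
$X - 18110 = 596 - 18110 = -17514$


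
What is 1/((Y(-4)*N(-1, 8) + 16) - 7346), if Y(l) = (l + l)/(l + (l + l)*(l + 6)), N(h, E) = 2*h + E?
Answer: -5/36638 ≈ -0.00013647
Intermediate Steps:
N(h, E) = E + 2*h
Y(l) = 2*l/(l + 2*l*(6 + l)) (Y(l) = (2*l)/(l + (2*l)*(6 + l)) = (2*l)/(l + 2*l*(6 + l)) = 2*l/(l + 2*l*(6 + l)))
1/((Y(-4)*N(-1, 8) + 16) - 7346) = 1/(((2/(13 + 2*(-4)))*(8 + 2*(-1)) + 16) - 7346) = 1/(((2/(13 - 8))*(8 - 2) + 16) - 7346) = 1/(((2/5)*6 + 16) - 7346) = 1/(((2*(⅕))*6 + 16) - 7346) = 1/(((⅖)*6 + 16) - 7346) = 1/((12/5 + 16) - 7346) = 1/(92/5 - 7346) = 1/(-36638/5) = -5/36638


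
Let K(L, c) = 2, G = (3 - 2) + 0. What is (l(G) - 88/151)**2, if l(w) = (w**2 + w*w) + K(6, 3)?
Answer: 266256/22801 ≈ 11.677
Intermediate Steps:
G = 1 (G = 1 + 0 = 1)
l(w) = 2 + 2*w**2 (l(w) = (w**2 + w*w) + 2 = (w**2 + w**2) + 2 = 2*w**2 + 2 = 2 + 2*w**2)
(l(G) - 88/151)**2 = ((2 + 2*1**2) - 88/151)**2 = ((2 + 2*1) - 88*1/151)**2 = ((2 + 2) - 88/151)**2 = (4 - 88/151)**2 = (516/151)**2 = 266256/22801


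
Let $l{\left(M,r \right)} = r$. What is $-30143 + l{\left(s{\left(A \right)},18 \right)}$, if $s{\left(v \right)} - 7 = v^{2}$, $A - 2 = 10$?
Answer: $-30125$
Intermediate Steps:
$A = 12$ ($A = 2 + 10 = 12$)
$s{\left(v \right)} = 7 + v^{2}$
$-30143 + l{\left(s{\left(A \right)},18 \right)} = -30143 + 18 = -30125$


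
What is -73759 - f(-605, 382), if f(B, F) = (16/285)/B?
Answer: -12717895559/172425 ≈ -73759.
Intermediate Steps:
f(B, F) = 16/(285*B) (f(B, F) = (16*(1/285))/B = 16/(285*B))
-73759 - f(-605, 382) = -73759 - 16/(285*(-605)) = -73759 - 16*(-1)/(285*605) = -73759 - 1*(-16/172425) = -73759 + 16/172425 = -12717895559/172425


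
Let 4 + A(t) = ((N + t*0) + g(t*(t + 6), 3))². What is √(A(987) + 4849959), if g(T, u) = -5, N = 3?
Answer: √4849959 ≈ 2202.3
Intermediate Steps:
A(t) = 0 (A(t) = -4 + ((3 + t*0) - 5)² = -4 + ((3 + 0) - 5)² = -4 + (3 - 5)² = -4 + (-2)² = -4 + 4 = 0)
√(A(987) + 4849959) = √(0 + 4849959) = √4849959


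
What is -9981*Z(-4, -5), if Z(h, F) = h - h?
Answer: 0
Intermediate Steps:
Z(h, F) = 0
-9981*Z(-4, -5) = -9981*0 = 0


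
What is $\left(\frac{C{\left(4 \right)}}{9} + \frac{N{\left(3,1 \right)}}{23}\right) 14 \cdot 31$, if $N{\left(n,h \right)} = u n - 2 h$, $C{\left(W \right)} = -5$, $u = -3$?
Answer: $- \frac{92876}{207} \approx -448.68$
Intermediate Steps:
$N{\left(n,h \right)} = - 3 n - 2 h$
$\left(\frac{C{\left(4 \right)}}{9} + \frac{N{\left(3,1 \right)}}{23}\right) 14 \cdot 31 = \left(- \frac{5}{9} + \frac{\left(-3\right) 3 - 2}{23}\right) 14 \cdot 31 = \left(\left(-5\right) \frac{1}{9} + \left(-9 - 2\right) \frac{1}{23}\right) 14 \cdot 31 = \left(- \frac{5}{9} - \frac{11}{23}\right) 14 \cdot 31 = \left(- \frac{214}{207}\right) 14 \cdot 31 = \left(- \frac{2996}{207}\right) 31 = - \frac{92876}{207}$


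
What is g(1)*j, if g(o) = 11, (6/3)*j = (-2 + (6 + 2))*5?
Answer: 165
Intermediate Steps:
j = 15 (j = ((-2 + (6 + 2))*5)/2 = ((-2 + 8)*5)/2 = (6*5)/2 = (½)*30 = 15)
g(1)*j = 11*15 = 165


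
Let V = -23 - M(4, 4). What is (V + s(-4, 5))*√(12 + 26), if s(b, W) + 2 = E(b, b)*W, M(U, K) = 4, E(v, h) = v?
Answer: -49*√38 ≈ -302.06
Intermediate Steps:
s(b, W) = -2 + W*b (s(b, W) = -2 + b*W = -2 + W*b)
V = -27 (V = -23 - 1*4 = -23 - 4 = -27)
(V + s(-4, 5))*√(12 + 26) = (-27 + (-2 + 5*(-4)))*√(12 + 26) = (-27 + (-2 - 20))*√38 = (-27 - 22)*√38 = -49*√38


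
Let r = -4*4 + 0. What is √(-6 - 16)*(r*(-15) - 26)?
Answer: 214*I*√22 ≈ 1003.7*I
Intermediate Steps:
r = -16 (r = -16 + 0 = -16)
√(-6 - 16)*(r*(-15) - 26) = √(-6 - 16)*(-16*(-15) - 26) = √(-22)*(240 - 26) = (I*√22)*214 = 214*I*√22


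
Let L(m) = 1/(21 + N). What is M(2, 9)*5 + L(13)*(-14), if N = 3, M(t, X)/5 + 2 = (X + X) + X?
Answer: 7493/12 ≈ 624.42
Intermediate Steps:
M(t, X) = -10 + 15*X (M(t, X) = -10 + 5*((X + X) + X) = -10 + 5*(2*X + X) = -10 + 5*(3*X) = -10 + 15*X)
L(m) = 1/24 (L(m) = 1/(21 + 3) = 1/24)
M(2, 9)*5 + L(13)*(-14) = (-10 + 15*9)*5 + (1/24)*(-14) = (-10 + 135)*5 - 7/12 = 125*5 - 7/12 = 625 - 7/12 = 7493/12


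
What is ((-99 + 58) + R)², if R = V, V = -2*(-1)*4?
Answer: 1089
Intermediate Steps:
V = 8 (V = 2*4 = 8)
R = 8
((-99 + 58) + R)² = ((-99 + 58) + 8)² = (-41 + 8)² = (-33)² = 1089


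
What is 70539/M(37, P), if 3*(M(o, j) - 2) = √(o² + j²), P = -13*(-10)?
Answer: -1269702/18233 + 211617*√18269/18233 ≈ 1499.1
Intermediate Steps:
P = 130
M(o, j) = 2 + √(j² + o²)/3 (M(o, j) = 2 + √(o² + j²)/3 = 2 + √(j² + o²)/3)
70539/M(37, P) = 70539/(2 + √(130² + 37²)/3) = 70539/(2 + √(16900 + 1369)/3) = 70539/(2 + √18269/3)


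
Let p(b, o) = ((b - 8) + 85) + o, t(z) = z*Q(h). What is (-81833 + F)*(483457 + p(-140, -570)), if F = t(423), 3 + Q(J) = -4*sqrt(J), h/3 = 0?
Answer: -40123640048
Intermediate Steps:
h = 0 (h = 3*0 = 0)
Q(J) = -3 - 4*sqrt(J)
t(z) = -3*z (t(z) = z*(-3 - 4*sqrt(0)) = z*(-3 - 4*0) = z*(-3 + 0) = z*(-3) = -3*z)
F = -1269 (F = -3*423 = -1269)
p(b, o) = 77 + b + o (p(b, o) = ((-8 + b) + 85) + o = (77 + b) + o = 77 + b + o)
(-81833 + F)*(483457 + p(-140, -570)) = (-81833 - 1269)*(483457 + (77 - 140 - 570)) = -83102*(483457 - 633) = -83102*482824 = -40123640048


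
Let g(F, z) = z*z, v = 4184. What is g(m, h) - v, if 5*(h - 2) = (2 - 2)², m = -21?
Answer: -4180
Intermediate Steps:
h = 2 (h = 2 + (2 - 2)²/5 = 2 + (⅕)*0² = 2 + (⅕)*0 = 2 + 0 = 2)
g(F, z) = z²
g(m, h) - v = 2² - 1*4184 = 4 - 4184 = -4180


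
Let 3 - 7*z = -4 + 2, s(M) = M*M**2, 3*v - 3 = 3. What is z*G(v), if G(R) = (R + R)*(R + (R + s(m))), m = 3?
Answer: 620/7 ≈ 88.571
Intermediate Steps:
v = 2 (v = 1 + (1/3)*3 = 1 + 1 = 2)
s(M) = M**3
G(R) = 2*R*(27 + 2*R) (G(R) = (R + R)*(R + (R + 3**3)) = (2*R)*(R + (R + 27)) = (2*R)*(R + (27 + R)) = (2*R)*(27 + 2*R) = 2*R*(27 + 2*R))
z = 5/7 (z = 3/7 - (-4 + 2)/7 = 3/7 - 1/7*(-2) = 3/7 + 2/7 = 5/7 ≈ 0.71429)
z*G(v) = 5*(2*2*(27 + 2*2))/7 = 5*(2*2*(27 + 4))/7 = 5*(2*2*31)/7 = (5/7)*124 = 620/7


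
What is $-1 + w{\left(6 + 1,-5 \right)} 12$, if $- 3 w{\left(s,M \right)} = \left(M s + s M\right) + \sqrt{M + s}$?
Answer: $279 - 4 \sqrt{2} \approx 273.34$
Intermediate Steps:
$w{\left(s,M \right)} = - \frac{\sqrt{M + s}}{3} - \frac{2 M s}{3}$ ($w{\left(s,M \right)} = - \frac{\left(M s + s M\right) + \sqrt{M + s}}{3} = - \frac{\left(M s + M s\right) + \sqrt{M + s}}{3} = - \frac{2 M s + \sqrt{M + s}}{3} = - \frac{\sqrt{M + s} + 2 M s}{3} = - \frac{\sqrt{M + s}}{3} - \frac{2 M s}{3}$)
$-1 + w{\left(6 + 1,-5 \right)} 12 = -1 + \left(- \frac{\sqrt{-5 + \left(6 + 1\right)}}{3} - - \frac{10 \left(6 + 1\right)}{3}\right) 12 = -1 + \left(- \frac{\sqrt{-5 + 7}}{3} - \left(- \frac{10}{3}\right) 7\right) 12 = -1 + \left(- \frac{\sqrt{2}}{3} + \frac{70}{3}\right) 12 = -1 + \left(\frac{70}{3} - \frac{\sqrt{2}}{3}\right) 12 = -1 + \left(280 - 4 \sqrt{2}\right) = 279 - 4 \sqrt{2}$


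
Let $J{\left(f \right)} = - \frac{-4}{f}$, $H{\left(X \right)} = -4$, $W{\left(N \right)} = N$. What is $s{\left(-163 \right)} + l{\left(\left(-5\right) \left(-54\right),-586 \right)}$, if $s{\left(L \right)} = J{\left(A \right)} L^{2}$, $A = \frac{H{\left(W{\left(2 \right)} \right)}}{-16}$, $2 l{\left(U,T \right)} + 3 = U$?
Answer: $\frac{850475}{2} \approx 4.2524 \cdot 10^{5}$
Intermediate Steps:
$l{\left(U,T \right)} = - \frac{3}{2} + \frac{U}{2}$
$A = \frac{1}{4}$ ($A = - \frac{4}{-16} = \left(-4\right) \left(- \frac{1}{16}\right) = \frac{1}{4} \approx 0.25$)
$J{\left(f \right)} = \frac{4}{f}$
$s{\left(L \right)} = 16 L^{2}$ ($s{\left(L \right)} = 4 \frac{1}{\frac{1}{4}} L^{2} = 4 \cdot 4 L^{2} = 16 L^{2}$)
$s{\left(-163 \right)} + l{\left(\left(-5\right) \left(-54\right),-586 \right)} = 16 \left(-163\right)^{2} - \left(\frac{3}{2} - \frac{\left(-5\right) \left(-54\right)}{2}\right) = 16 \cdot 26569 + \left(- \frac{3}{2} + \frac{1}{2} \cdot 270\right) = 425104 + \left(- \frac{3}{2} + 135\right) = 425104 + \frac{267}{2} = \frac{850475}{2}$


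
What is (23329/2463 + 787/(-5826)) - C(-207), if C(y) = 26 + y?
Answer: 910408217/4783146 ≈ 190.34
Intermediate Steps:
(23329/2463 + 787/(-5826)) - C(-207) = (23329/2463 + 787/(-5826)) - (26 - 207) = (23329*(1/2463) + 787*(-1/5826)) - 1*(-181) = (23329/2463 - 787/5826) + 181 = 44658791/4783146 + 181 = 910408217/4783146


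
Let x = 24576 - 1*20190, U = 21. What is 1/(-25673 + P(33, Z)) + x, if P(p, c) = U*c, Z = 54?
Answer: 107628053/24539 ≈ 4386.0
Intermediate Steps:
P(p, c) = 21*c
x = 4386 (x = 24576 - 20190 = 4386)
1/(-25673 + P(33, Z)) + x = 1/(-25673 + 21*54) + 4386 = 1/(-25673 + 1134) + 4386 = 1/(-24539) + 4386 = -1/24539 + 4386 = 107628053/24539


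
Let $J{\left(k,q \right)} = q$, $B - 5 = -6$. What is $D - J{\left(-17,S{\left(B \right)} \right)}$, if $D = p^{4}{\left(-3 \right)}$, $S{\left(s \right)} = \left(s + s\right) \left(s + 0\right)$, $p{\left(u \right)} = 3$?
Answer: $79$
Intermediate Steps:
$B = -1$ ($B = 5 - 6 = -1$)
$S{\left(s \right)} = 2 s^{2}$ ($S{\left(s \right)} = 2 s s = 2 s^{2}$)
$D = 81$ ($D = 3^{4} = 81$)
$D - J{\left(-17,S{\left(B \right)} \right)} = 81 - 2 \left(-1\right)^{2} = 81 - 2 \cdot 1 = 81 - 2 = 79$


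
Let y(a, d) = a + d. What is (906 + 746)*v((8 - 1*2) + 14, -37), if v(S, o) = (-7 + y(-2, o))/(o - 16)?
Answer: 75992/53 ≈ 1433.8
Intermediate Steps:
v(S, o) = (-9 + o)/(-16 + o) (v(S, o) = (-7 + (-2 + o))/(o - 16) = (-9 + o)/(-16 + o))
(906 + 746)*v((8 - 1*2) + 14, -37) = (906 + 746)*((-9 - 37)/(-16 - 37)) = 1652*(-46/(-53)) = 1652*(-1/53*(-46)) = 1652*(46/53) = 75992/53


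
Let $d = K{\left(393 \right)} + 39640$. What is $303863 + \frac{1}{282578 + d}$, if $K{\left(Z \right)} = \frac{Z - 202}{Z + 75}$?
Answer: $\frac{45821998005013}{150798215} \approx 3.0386 \cdot 10^{5}$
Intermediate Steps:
$K{\left(Z \right)} = \frac{-202 + Z}{75 + Z}$
$d = \frac{18551711}{468}$ ($d = \frac{-202 + 393}{75 + 393} + 39640 = \frac{1}{468} \cdot 191 + 39640 = \frac{191}{468} + 39640 = \frac{18551711}{468} \approx 39640.0$)
$303863 + \frac{1}{282578 + d} = 303863 + \frac{1}{282578 + \frac{18551711}{468}} = 303863 + \frac{1}{\frac{150798215}{468}} = 303863 + \frac{468}{150798215} = \frac{45821998005013}{150798215}$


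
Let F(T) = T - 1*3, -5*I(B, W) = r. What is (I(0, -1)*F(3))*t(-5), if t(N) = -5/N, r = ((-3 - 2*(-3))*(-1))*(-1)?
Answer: 0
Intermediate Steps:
r = 3 (r = ((-3 + 6)*(-1))*(-1) = (3*(-1))*(-1) = -3*(-1) = 3)
I(B, W) = -⅗ (I(B, W) = -⅕*3 = -⅗)
F(T) = -3 + T (F(T) = T - 3 = -3 + T)
(I(0, -1)*F(3))*t(-5) = (-3*(-3 + 3)/5)*(-5/(-5)) = (-⅗*0)*(-5*(-⅕)) = 0*1 = 0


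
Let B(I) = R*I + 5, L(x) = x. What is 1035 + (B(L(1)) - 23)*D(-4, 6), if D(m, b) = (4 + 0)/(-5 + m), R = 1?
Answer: 9383/9 ≈ 1042.6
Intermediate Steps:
B(I) = 5 + I (B(I) = 1*I + 5 = I + 5 = 5 + I)
D(m, b) = 4/(-5 + m)
1035 + (B(L(1)) - 23)*D(-4, 6) = 1035 + ((5 + 1) - 23)*(4/(-5 - 4)) = 1035 + (6 - 23)*(4/(-9)) = 1035 - 68*(-1)/9 = 1035 - 17*(-4/9) = 1035 + 68/9 = 9383/9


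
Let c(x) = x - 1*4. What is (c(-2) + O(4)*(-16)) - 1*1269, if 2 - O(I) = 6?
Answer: -1211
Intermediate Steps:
c(x) = -4 + x (c(x) = x - 4 = -4 + x)
O(I) = -4 (O(I) = 2 - 1*6 = 2 - 6 = -4)
(c(-2) + O(4)*(-16)) - 1*1269 = ((-4 - 2) - 4*(-16)) - 1*1269 = (-6 + 64) - 1269 = 58 - 1269 = -1211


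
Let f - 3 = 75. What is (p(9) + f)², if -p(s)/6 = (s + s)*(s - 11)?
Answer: 86436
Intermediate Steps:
f = 78 (f = 3 + 75 = 78)
p(s) = -12*s*(-11 + s) (p(s) = -6*(s + s)*(s - 11) = -6*2*s*(-11 + s) = -12*s*(-11 + s))
(p(9) + f)² = (12*9*(11 - 1*9) + 78)² = (12*9*(11 - 9) + 78)² = (12*9*2 + 78)² = (216 + 78)² = 294² = 86436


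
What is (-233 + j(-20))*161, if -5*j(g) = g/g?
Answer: -187726/5 ≈ -37545.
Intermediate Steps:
j(g) = -⅕ (j(g) = -g/(5*g) = -⅕*1 = -⅕)
(-233 + j(-20))*161 = (-233 - ⅕)*161 = -1166/5*161 = -187726/5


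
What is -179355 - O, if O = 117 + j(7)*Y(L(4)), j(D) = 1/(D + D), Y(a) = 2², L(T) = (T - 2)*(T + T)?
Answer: -1256306/7 ≈ -1.7947e+5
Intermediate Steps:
L(T) = 2*T*(-2 + T) (L(T) = (-2 + T)*(2*T) = 2*T*(-2 + T))
Y(a) = 4
j(D) = 1/(2*D)
O = 821/7 (O = 117 + ((½)/7)*4 = 117 + ((½)*(⅐))*4 = 117 + (1/14)*4 = 117 + 2/7 = 821/7 ≈ 117.29)
-179355 - O = -179355 - 1*821/7 = -179355 - 821/7 = -1256306/7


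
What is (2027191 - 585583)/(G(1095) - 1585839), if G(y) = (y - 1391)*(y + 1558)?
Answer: -1441608/2371127 ≈ -0.60798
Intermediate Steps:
G(y) = (-1391 + y)*(1558 + y)
(2027191 - 585583)/(G(1095) - 1585839) = (2027191 - 585583)/((-2167178 + 1095² + 167*1095) - 1585839) = 1441608/((-2167178 + 1199025 + 182865) - 1585839) = 1441608/(-785288 - 1585839) = 1441608/(-2371127) = 1441608*(-1/2371127) = -1441608/2371127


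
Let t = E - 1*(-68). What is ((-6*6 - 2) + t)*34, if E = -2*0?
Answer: 1020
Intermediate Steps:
E = 0
t = 68 (t = 0 - 1*(-68) = 0 + 68 = 68)
((-6*6 - 2) + t)*34 = ((-6*6 - 2) + 68)*34 = ((-36 - 2) + 68)*34 = (-38 + 68)*34 = 30*34 = 1020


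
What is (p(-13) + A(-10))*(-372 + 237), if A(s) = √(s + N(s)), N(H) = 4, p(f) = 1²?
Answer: -135 - 135*I*√6 ≈ -135.0 - 330.68*I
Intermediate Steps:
p(f) = 1
A(s) = √(4 + s) (A(s) = √(s + 4) = √(4 + s))
(p(-13) + A(-10))*(-372 + 237) = (1 + √(4 - 10))*(-372 + 237) = (1 + √(-6))*(-135) = (1 + I*√6)*(-135) = -135 - 135*I*√6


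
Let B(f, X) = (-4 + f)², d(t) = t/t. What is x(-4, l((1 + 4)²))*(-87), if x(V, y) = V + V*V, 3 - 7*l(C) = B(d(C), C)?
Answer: -1044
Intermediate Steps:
d(t) = 1
l(C) = -6/7 (l(C) = 3/7 - (-4 + 1)²/7 = 3/7 - ⅐*(-3)² = 3/7 - ⅐*9 = 3/7 - 9/7 = -6/7)
x(V, y) = V + V²
x(-4, l((1 + 4)²))*(-87) = -4*(1 - 4)*(-87) = -4*(-3)*(-87) = 12*(-87) = -1044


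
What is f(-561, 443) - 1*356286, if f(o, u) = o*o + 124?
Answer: -41441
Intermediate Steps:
f(o, u) = 124 + o² (f(o, u) = o² + 124 = 124 + o²)
f(-561, 443) - 1*356286 = (124 + (-561)²) - 1*356286 = (124 + 314721) - 356286 = 314845 - 356286 = -41441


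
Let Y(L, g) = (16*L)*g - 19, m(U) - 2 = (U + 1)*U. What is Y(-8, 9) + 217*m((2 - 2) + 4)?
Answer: 3603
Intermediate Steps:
m(U) = 2 + U*(1 + U) (m(U) = 2 + (U + 1)*U = 2 + (1 + U)*U = 2 + U*(1 + U))
Y(L, g) = -19 + 16*L*g (Y(L, g) = 16*L*g - 19 = -19 + 16*L*g)
Y(-8, 9) + 217*m((2 - 2) + 4) = (-19 + 16*(-8)*9) + 217*(2 + ((2 - 2) + 4) + ((2 - 2) + 4)²) = (-19 - 1152) + 217*(2 + (0 + 4) + (0 + 4)²) = -1171 + 217*(2 + 4 + 4²) = -1171 + 217*(2 + 4 + 16) = -1171 + 217*22 = -1171 + 4774 = 3603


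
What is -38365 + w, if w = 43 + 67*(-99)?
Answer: -44955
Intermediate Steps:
w = -6590 (w = 43 - 6633 = -6590)
-38365 + w = -38365 - 6590 = -44955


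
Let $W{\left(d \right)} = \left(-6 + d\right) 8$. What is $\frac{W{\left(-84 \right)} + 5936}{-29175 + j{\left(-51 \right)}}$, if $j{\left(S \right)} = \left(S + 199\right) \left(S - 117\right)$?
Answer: $- \frac{5216}{54039} \approx -0.096523$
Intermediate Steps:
$W{\left(d \right)} = -48 + 8 d$
$j{\left(S \right)} = \left(-117 + S\right) \left(199 + S\right)$ ($j{\left(S \right)} = \left(199 + S\right) \left(-117 + S\right) = \left(-117 + S\right) \left(199 + S\right)$)
$\frac{W{\left(-84 \right)} + 5936}{-29175 + j{\left(-51 \right)}} = \frac{\left(-48 + 8 \left(-84\right)\right) + 5936}{-29175 + \left(-23283 + \left(-51\right)^{2} + 82 \left(-51\right)\right)} = \frac{\left(-48 - 672\right) + 5936}{-29175 - 24864} = \frac{-720 + 5936}{-29175 - 24864} = \frac{5216}{-54039} = 5216 \left(- \frac{1}{54039}\right) = - \frac{5216}{54039}$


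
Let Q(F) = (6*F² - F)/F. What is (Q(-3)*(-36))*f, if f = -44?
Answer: -30096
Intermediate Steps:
Q(F) = (-F + 6*F²)/F
(Q(-3)*(-36))*f = ((-1 + 6*(-3))*(-36))*(-44) = ((-1 - 18)*(-36))*(-44) = -19*(-36)*(-44) = 684*(-44) = -30096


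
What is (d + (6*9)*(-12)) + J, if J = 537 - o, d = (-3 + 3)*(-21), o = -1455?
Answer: 1344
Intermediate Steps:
d = 0 (d = 0*(-21) = 0)
J = 1992 (J = 537 - 1*(-1455) = 537 + 1455 = 1992)
(d + (6*9)*(-12)) + J = (0 + (6*9)*(-12)) + 1992 = (0 + 54*(-12)) + 1992 = (0 - 648) + 1992 = -648 + 1992 = 1344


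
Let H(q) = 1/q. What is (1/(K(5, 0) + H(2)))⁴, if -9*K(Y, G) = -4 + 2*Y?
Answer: 1296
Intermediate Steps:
H(q) = 1/q
K(Y, G) = 4/9 - 2*Y/9 (K(Y, G) = -(-4 + 2*Y)/9 = 4/9 - 2*Y/9)
(1/(K(5, 0) + H(2)))⁴ = (1/((4/9 - 2/9*5) + 1/2))⁴ = (1/((4/9 - 10/9) + ½))⁴ = (1/(-⅔ + ½))⁴ = (1/(-⅙))⁴ = (-6)⁴ = 1296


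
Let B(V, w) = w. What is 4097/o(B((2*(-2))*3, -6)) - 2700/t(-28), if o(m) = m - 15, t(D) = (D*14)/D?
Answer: -8147/21 ≈ -387.95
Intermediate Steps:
t(D) = 14 (t(D) = (14*D)/D = 14)
o(m) = -15 + m
4097/o(B((2*(-2))*3, -6)) - 2700/t(-28) = 4097/(-15 - 6) - 2700/14 = 4097/(-21) - 2700*1/14 = 4097*(-1/21) - 1350/7 = -4097/21 - 1350/7 = -8147/21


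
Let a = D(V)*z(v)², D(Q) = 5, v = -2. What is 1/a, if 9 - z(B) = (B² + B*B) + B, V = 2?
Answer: 1/45 ≈ 0.022222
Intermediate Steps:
z(B) = 9 - B - 2*B² (z(B) = 9 - ((B² + B*B) + B) = 9 - ((B² + B²) + B) = 9 - (2*B² + B) = 9 - (B + 2*B²) = 9 + (-B - 2*B²) = 9 - B - 2*B²)
a = 45 (a = 5*(9 - 1*(-2) - 2*(-2)²)² = 5*(9 + 2 - 2*4)² = 5*(9 + 2 - 8)² = 5*3² = 5*9 = 45)
1/a = 1/45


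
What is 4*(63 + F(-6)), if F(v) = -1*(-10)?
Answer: 292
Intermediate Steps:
F(v) = 10
4*(63 + F(-6)) = 4*(63 + 10) = 4*73 = 292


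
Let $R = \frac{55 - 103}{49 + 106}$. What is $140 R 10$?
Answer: $- \frac{13440}{31} \approx -433.55$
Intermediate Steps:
$R = - \frac{48}{155} \approx -0.30968$
$140 R 10 = 140 \left(- \frac{48}{155}\right) 10 = \left(- \frac{1344}{31}\right) 10 = - \frac{13440}{31}$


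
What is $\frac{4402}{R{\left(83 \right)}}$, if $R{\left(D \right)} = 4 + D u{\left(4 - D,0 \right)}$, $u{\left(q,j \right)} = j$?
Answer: $\frac{2201}{2} \approx 1100.5$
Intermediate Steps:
$R{\left(D \right)} = 4$ ($R{\left(D \right)} = 4 + D 0 = 4 + 0 = 4$)
$\frac{4402}{R{\left(83 \right)}} = \frac{4402}{4} = 4402 \cdot \frac{1}{4} = \frac{2201}{2}$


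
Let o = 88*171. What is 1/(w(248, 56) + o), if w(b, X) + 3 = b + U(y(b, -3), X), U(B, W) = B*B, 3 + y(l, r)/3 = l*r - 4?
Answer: 1/5091302 ≈ 1.9641e-7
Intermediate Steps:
o = 15048
y(l, r) = -21 + 3*l*r (y(l, r) = -9 + 3*(l*r - 4) = -9 + 3*(-4 + l*r) = -9 + (-12 + 3*l*r) = -21 + 3*l*r)
U(B, W) = B**2
w(b, X) = -3 + b + (-21 - 9*b)**2 (w(b, X) = -3 + (b + (-21 + 3*b*(-3))**2) = -3 + (b + (-21 - 9*b)**2) = -3 + b + (-21 - 9*b)**2)
1/(w(248, 56) + o) = 1/((438 + 81*248**2 + 379*248) + 15048) = 1/((438 + 81*61504 + 93992) + 15048) = 1/((438 + 4981824 + 93992) + 15048) = 1/(5076254 + 15048) = 1/5091302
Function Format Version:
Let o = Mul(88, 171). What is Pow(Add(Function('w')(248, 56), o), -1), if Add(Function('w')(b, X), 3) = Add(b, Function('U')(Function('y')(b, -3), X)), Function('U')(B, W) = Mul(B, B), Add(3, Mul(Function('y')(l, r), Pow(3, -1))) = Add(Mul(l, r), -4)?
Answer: Rational(1, 5091302) ≈ 1.9641e-7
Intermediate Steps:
o = 15048
Function('y')(l, r) = Add(-21, Mul(3, l, r)) (Function('y')(l, r) = Add(-9, Mul(3, Add(Mul(l, r), -4))) = Add(-9, Mul(3, Add(-4, Mul(l, r)))) = Add(-9, Add(-12, Mul(3, l, r))) = Add(-21, Mul(3, l, r)))
Function('U')(B, W) = Pow(B, 2)
Function('w')(b, X) = Add(-3, b, Pow(Add(-21, Mul(-9, b)), 2)) (Function('w')(b, X) = Add(-3, Add(b, Pow(Add(-21, Mul(3, b, -3)), 2))) = Add(-3, Add(b, Pow(Add(-21, Mul(-9, b)), 2))) = Add(-3, b, Pow(Add(-21, Mul(-9, b)), 2)))
Pow(Add(Function('w')(248, 56), o), -1) = Pow(Add(Add(438, Mul(81, Pow(248, 2)), Mul(379, 248)), 15048), -1) = Pow(Add(Add(438, Mul(81, 61504), 93992), 15048), -1) = Pow(Add(Add(438, 4981824, 93992), 15048), -1) = Pow(Add(5076254, 15048), -1) = Pow(5091302, -1) = Rational(1, 5091302)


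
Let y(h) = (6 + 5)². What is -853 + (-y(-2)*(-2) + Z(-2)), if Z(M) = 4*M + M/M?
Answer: -618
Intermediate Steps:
y(h) = 121 (y(h) = 11² = 121)
Z(M) = 1 + 4*M (Z(M) = 4*M + 1 = 1 + 4*M)
-853 + (-y(-2)*(-2) + Z(-2)) = -853 + (-1*121*(-2) + (1 + 4*(-2))) = -853 + (-121*(-2) + (1 - 8)) = -853 + (242 - 7) = -853 + 235 = -618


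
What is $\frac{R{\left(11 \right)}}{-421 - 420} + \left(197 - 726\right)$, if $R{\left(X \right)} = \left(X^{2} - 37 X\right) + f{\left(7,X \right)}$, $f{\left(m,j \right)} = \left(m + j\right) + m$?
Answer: $- \frac{15332}{29} \approx -528.69$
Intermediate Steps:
$f{\left(m,j \right)} = j + 2 m$ ($f{\left(m,j \right)} = \left(j + m\right) + m = j + 2 m$)
$R{\left(X \right)} = 14 + X^{2} - 36 X$ ($R{\left(X \right)} = \left(X^{2} - 37 X\right) + \left(X + 2 \cdot 7\right) = \left(X^{2} - 37 X\right) + \left(X + 14\right) = \left(X^{2} - 37 X\right) + \left(14 + X\right) = 14 + X^{2} - 36 X$)
$\frac{R{\left(11 \right)}}{-421 - 420} + \left(197 - 726\right) = \frac{14 + 11^{2} - 396}{-421 - 420} + \left(197 - 726\right) = \frac{14 + 121 - 396}{-841} + \left(197 - 726\right) = \left(-261\right) \left(- \frac{1}{841}\right) - 529 = \frac{9}{29} - 529 = - \frac{15332}{29}$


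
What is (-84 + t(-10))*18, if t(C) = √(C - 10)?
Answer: -1512 + 36*I*√5 ≈ -1512.0 + 80.498*I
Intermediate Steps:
t(C) = √(-10 + C)
(-84 + t(-10))*18 = (-84 + √(-10 - 10))*18 = (-84 + √(-20))*18 = (-84 + 2*I*√5)*18 = -1512 + 36*I*√5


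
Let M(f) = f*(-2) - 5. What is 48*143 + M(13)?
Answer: 6833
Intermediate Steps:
M(f) = -5 - 2*f (M(f) = -2*f - 5 = -5 - 2*f)
48*143 + M(13) = 48*143 + (-5 - 2*13) = 6864 + (-5 - 26) = 6864 - 31 = 6833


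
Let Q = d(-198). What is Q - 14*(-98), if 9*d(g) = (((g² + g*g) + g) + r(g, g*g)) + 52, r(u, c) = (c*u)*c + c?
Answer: -304316686154/9 ≈ -3.3813e+10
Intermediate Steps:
r(u, c) = c + u*c² (r(u, c) = u*c² + c = c + u*c²)
d(g) = 52/9 + g/9 + 2*g²/9 + g²*(1 + g³)/9 (d(g) = ((((g² + g*g) + g) + (g*g)*(1 + (g*g)*g)) + 52)/9 = ((((g² + g²) + g) + g²*(1 + g²*g)) + 52)/9 = (((2*g² + g) + g²*(1 + g³)) + 52)/9 = (((g + 2*g²) + g²*(1 + g³)) + 52)/9 = ((g + 2*g² + g²*(1 + g³)) + 52)/9 = (52 + g + 2*g² + g²*(1 + g³))/9 = 52/9 + g/9 + 2*g²/9 + g²*(1 + g³)/9)
Q = -304316698502/9 (Q = 52/9 + (⅓)*(-198)² + (⅑)*(-198) + (⅑)*(-198)⁵ = 52/9 + (⅓)*39204 - 22 + (⅑)*(-304316815968) = 52/9 + 13068 - 22 - 33812979552 = -304316698502/9 ≈ -3.3813e+10)
Q - 14*(-98) = -304316698502/9 - 14*(-98) = -304316698502/9 - 1*(-1372) = -304316698502/9 + 1372 = -304316686154/9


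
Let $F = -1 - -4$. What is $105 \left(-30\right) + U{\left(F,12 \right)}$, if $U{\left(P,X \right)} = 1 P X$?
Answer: $-3114$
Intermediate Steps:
$F = 3$ ($F = -1 + 4 = 3$)
$U{\left(P,X \right)} = P X$
$105 \left(-30\right) + U{\left(F,12 \right)} = 105 \left(-30\right) + 3 \cdot 12 = -3150 + 36 = -3114$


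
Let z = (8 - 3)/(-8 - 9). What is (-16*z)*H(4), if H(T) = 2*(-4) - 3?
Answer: -880/17 ≈ -51.765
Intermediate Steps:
H(T) = -11 (H(T) = -8 - 3 = -11)
z = -5/17 (z = 5/(-17) = 5*(-1/17) = -5/17 ≈ -0.29412)
(-16*z)*H(4) = -16*(-5/17)*(-11) = (80/17)*(-11) = -880/17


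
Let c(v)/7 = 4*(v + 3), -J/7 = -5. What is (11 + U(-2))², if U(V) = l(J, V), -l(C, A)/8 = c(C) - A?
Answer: 72539289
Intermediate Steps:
J = 35 (J = -7*(-5) = 35)
c(v) = 84 + 28*v (c(v) = 7*(4*(v + 3)) = 7*(4*(3 + v)) = 7*(12 + 4*v) = 84 + 28*v)
l(C, A) = -672 - 224*C + 8*A (l(C, A) = -8*((84 + 28*C) - A) = -8*(84 - A + 28*C) = -672 - 224*C + 8*A)
U(V) = -8512 + 8*V (U(V) = -672 - 224*35 + 8*V = -672 - 7840 + 8*V = -8512 + 8*V)
(11 + U(-2))² = (11 + (-8512 + 8*(-2)))² = (11 + (-8512 - 16))² = (11 - 8528)² = (-8517)² = 72539289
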